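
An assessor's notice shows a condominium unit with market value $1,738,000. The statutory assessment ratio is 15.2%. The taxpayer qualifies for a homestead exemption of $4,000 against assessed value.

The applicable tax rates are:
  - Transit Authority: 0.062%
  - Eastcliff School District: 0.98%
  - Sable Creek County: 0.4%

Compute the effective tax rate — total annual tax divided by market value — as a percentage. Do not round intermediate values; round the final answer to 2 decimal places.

0.22%

Assessed value = $1,738,000 × 0.152 = $264,176
Taxable value = $264,176 − $4,000 = $260,176
Transit Authority: $260,176 × 0.00062 = $161.30912
Eastcliff School District: $260,176 × 0.0098 = $2,549.7248
Sable Creek County: $260,176 × 0.004 = $1,040.704
Total tax = $3,751.73792
Effective rate = $3,751.73792 ÷ $1,738,000 = 0.22% of market value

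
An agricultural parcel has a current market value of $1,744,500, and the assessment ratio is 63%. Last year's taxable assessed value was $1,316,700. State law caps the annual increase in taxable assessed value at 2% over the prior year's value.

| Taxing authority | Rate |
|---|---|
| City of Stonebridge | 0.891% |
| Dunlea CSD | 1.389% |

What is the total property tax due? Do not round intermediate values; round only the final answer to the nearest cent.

$25,058.00

Uncapped assessed value = $1,744,500 × 0.63 = $1,099,035
Cap limit = $1,316,700 × 1.02 = $1,343,034
Taxable assessed value = min($1,099,035, $1,343,034) = $1,099,035 (cap does not bind)
City of Stonebridge: $1,099,035 × 0.00891 = $9,792.40185
Dunlea CSD: $1,099,035 × 0.01389 = $15,265.59615
Total = $25,057.998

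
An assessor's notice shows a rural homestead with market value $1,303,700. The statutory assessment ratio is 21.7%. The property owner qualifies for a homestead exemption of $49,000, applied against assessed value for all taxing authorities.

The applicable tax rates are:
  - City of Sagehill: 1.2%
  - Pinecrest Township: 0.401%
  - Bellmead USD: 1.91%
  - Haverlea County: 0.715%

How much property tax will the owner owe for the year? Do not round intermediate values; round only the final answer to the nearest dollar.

Assessed value = $1,303,700 × 0.217 = $282,902.9
Taxable value = $282,902.9 − $49,000 = $233,902.9
City of Sagehill: $233,902.9 × 0.012 = $2,806.8348
Pinecrest Township: $233,902.9 × 0.00401 = $937.950629
Bellmead USD: $233,902.9 × 0.0191 = $4,467.54539
Haverlea County: $233,902.9 × 0.00715 = $1,672.405735
Total = $2,806.8348 + $937.950629 + $4,467.54539 + $1,672.405735 = $9,884.736554

$9,885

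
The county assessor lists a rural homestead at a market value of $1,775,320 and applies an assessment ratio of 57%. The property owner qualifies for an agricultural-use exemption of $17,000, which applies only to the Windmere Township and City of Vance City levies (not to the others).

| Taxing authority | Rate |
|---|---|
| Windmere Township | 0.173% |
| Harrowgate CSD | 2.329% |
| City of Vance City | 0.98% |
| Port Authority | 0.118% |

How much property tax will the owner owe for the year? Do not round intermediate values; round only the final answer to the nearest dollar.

Assessed value = $1,775,320 × 0.57 = $1,011,932.4
Windmere Township: ($1,011,932.4 − $17,000) × 0.00173 = $994,932.4 × 0.00173 = $1,721.233052
Harrowgate CSD: $1,011,932.4 × 0.02329 = $23,567.905596
City of Vance City: ($1,011,932.4 − $17,000) × 0.0098 = $994,932.4 × 0.0098 = $9,750.33752
Port Authority: $1,011,932.4 × 0.00118 = $1,194.080232
Total = $36,233.5564

$36,234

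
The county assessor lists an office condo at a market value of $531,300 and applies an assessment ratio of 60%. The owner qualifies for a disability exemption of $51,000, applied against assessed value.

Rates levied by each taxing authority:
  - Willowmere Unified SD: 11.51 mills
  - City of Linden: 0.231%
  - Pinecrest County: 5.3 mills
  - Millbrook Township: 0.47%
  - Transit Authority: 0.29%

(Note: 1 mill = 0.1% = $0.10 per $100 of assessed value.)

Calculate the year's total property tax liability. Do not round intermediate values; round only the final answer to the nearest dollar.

$7,155

Assessed value = $531,300 × 0.6 = $318,780
Taxable value = $318,780 − $51,000 = $267,780
Willowmere Unified SD: $267,780 × 0.01151 = $3,082.1478
City of Linden: $267,780 × 0.00231 = $618.5718
Pinecrest County: $267,780 × 0.0053 = $1,419.234
Millbrook Township: $267,780 × 0.0047 = $1,258.566
Transit Authority: $267,780 × 0.0029 = $776.562
Total = $7,155.0816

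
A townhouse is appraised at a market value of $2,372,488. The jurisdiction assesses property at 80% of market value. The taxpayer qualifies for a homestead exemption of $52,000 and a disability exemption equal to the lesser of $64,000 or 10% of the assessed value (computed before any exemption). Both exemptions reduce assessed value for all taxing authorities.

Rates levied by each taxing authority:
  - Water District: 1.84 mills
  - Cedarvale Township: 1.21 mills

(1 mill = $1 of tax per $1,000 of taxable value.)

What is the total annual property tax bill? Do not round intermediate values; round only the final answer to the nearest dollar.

$5,435

Assessed value = $2,372,488 × 0.8 = $1,897,990.4
Disability exemption = min($64,000, 10% × $1,897,990.4) = min($64,000, $189,799.04) = $64,000 (dollar cap binds)
Taxable value = $1,897,990.4 − $52,000 − $64,000 = $1,781,990.4
Water District: $1,781,990.4 × 0.00184 = $3,278.862336
Cedarvale Township: $1,781,990.4 × 0.00121 = $2,156.208384
Total = $5,435.07072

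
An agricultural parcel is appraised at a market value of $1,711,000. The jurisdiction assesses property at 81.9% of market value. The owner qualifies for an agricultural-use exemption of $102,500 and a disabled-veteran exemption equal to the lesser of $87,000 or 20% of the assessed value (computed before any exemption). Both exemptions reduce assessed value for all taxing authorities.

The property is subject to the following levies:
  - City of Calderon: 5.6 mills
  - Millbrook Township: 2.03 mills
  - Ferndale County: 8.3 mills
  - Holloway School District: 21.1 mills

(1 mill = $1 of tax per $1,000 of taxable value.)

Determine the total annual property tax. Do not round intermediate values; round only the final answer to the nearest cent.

$44,873.29

Assessed value = $1,711,000 × 0.819 = $1,401,309
Disabled-veteran exemption = min($87,000, 20% × $1,401,309) = min($87,000, $280,261.8) = $87,000 (dollar cap binds)
Taxable value = $1,401,309 − $102,500 − $87,000 = $1,211,809
City of Calderon: $1,211,809 × 0.0056 = $6,786.1304
Millbrook Township: $1,211,809 × 0.00203 = $2,459.97227
Ferndale County: $1,211,809 × 0.0083 = $10,058.0147
Holloway School District: $1,211,809 × 0.0211 = $25,569.1699
Total = $44,873.28727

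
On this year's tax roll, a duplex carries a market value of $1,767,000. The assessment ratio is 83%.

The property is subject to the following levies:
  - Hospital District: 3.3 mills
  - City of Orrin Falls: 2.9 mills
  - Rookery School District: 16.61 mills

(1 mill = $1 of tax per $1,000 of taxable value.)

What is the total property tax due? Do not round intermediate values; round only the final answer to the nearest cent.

$33,453.37

Assessed value = $1,767,000 × 0.83 = $1,466,610
Hospital District: $1,466,610 × 0.0033 = $4,839.813
City of Orrin Falls: $1,466,610 × 0.0029 = $4,253.169
Rookery School District: $1,466,610 × 0.01661 = $24,360.3921
Total = $4,839.813 + $4,253.169 + $24,360.3921 = $33,453.3741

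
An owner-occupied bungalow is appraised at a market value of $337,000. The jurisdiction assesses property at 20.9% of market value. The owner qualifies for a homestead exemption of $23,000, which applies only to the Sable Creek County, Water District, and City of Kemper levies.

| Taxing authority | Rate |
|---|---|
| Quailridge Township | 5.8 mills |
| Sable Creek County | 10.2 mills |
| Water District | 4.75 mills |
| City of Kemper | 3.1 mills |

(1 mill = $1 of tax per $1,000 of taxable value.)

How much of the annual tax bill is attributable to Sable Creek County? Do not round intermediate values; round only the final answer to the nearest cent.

$483.82

Assessed value = $337,000 × 0.209 = $70,433
Sable Creek County taxable value = $70,433 − $23,000 = $47,433
Sable Creek County levy = $47,433 × 0.0102 = $483.8166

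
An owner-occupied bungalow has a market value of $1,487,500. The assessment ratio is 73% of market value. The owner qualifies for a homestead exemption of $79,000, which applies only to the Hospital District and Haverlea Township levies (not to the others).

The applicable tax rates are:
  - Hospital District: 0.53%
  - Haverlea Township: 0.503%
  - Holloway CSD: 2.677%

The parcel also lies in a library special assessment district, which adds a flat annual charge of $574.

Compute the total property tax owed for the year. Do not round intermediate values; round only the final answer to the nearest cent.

Assessed value = $1,487,500 × 0.73 = $1,085,875
Hospital District: ($1,085,875 − $79,000) × 0.0053 = $1,006,875 × 0.0053 = $5,336.4375
Haverlea Township: ($1,085,875 − $79,000) × 0.00503 = $1,006,875 × 0.00503 = $5,064.58125
Holloway CSD: $1,085,875 × 0.02677 = $29,068.87375
Levies subtotal = $39,469.8925
Total = $39,469.8925 + $574 = $40,043.8925

$40,043.89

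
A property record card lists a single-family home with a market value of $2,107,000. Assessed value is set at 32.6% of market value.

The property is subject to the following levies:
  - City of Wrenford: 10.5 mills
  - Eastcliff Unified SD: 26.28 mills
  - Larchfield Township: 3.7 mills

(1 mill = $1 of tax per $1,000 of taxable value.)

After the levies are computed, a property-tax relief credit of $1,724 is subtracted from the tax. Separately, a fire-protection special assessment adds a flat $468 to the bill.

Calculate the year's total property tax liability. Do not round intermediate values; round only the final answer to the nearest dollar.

Assessed value = $2,107,000 × 0.326 = $686,882
City of Wrenford: $686,882 × 0.0105 = $7,212.261
Eastcliff Unified SD: $686,882 × 0.02628 = $18,051.25896
Larchfield Township: $686,882 × 0.0037 = $2,541.4634
Levies subtotal = $27,804.98336
After credit = $27,804.98336 − $1,724 = $26,080.98336
Total = $26,080.98336 + $468 = $26,548.98336

$26,549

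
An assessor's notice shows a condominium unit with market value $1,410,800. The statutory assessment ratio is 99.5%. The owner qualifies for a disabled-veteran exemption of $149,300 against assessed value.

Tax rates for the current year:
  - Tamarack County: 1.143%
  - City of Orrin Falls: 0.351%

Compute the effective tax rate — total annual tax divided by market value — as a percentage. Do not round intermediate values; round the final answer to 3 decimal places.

1.328%

Assessed value = $1,410,800 × 0.995 = $1,403,746
Taxable value = $1,403,746 − $149,300 = $1,254,446
Tamarack County: $1,254,446 × 0.01143 = $14,338.31778
City of Orrin Falls: $1,254,446 × 0.00351 = $4,403.10546
Total tax = $18,741.42324
Effective rate = $18,741.42324 ÷ $1,410,800 = 1.328% of market value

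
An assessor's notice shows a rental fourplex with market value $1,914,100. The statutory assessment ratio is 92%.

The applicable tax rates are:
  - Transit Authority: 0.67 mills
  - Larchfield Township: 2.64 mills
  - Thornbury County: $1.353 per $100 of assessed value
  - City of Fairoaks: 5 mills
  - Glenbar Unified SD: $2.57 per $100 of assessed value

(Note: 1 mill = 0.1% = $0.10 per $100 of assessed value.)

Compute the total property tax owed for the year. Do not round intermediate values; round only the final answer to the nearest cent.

Assessed value = $1,914,100 × 0.92 = $1,760,972
Transit Authority: $1,760,972 × 0.00067 = $1,179.85124
Larchfield Township: $1,760,972 × 0.00264 = $4,648.96608
Thornbury County: $1,760,972 × 0.01353 = $23,825.95116
City of Fairoaks: $1,760,972 × 0.005 = $8,804.86
Glenbar Unified SD: $1,760,972 × 0.0257 = $45,256.9804
Total = $83,716.60888

$83,716.61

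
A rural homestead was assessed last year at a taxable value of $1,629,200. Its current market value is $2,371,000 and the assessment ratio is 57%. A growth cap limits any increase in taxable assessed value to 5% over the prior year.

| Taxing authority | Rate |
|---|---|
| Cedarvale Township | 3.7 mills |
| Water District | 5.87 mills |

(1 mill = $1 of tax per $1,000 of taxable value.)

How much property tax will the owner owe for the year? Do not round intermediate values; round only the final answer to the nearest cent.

Uncapped assessed value = $2,371,000 × 0.57 = $1,351,470
Cap limit = $1,629,200 × 1.05 = $1,710,660
Taxable assessed value = min($1,351,470, $1,710,660) = $1,351,470 (cap does not bind)
Cedarvale Township: $1,351,470 × 0.0037 = $5,000.439
Water District: $1,351,470 × 0.00587 = $7,933.1289
Total = $12,933.5679

$12,933.57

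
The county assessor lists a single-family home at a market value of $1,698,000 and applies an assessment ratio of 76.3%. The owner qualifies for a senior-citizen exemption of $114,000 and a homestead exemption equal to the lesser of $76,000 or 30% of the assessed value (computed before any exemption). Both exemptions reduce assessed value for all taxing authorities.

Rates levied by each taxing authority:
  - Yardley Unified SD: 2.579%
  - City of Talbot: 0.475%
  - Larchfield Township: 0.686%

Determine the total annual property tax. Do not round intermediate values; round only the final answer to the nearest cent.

Assessed value = $1,698,000 × 0.763 = $1,295,574
Homestead exemption = min($76,000, 30% × $1,295,574) = min($76,000, $388,672.2) = $76,000 (dollar cap binds)
Taxable value = $1,295,574 − $114,000 − $76,000 = $1,105,574
Yardley Unified SD: $1,105,574 × 0.02579 = $28,512.75346
City of Talbot: $1,105,574 × 0.00475 = $5,251.4765
Larchfield Township: $1,105,574 × 0.00686 = $7,584.23764
Total = $41,348.4676

$41,348.47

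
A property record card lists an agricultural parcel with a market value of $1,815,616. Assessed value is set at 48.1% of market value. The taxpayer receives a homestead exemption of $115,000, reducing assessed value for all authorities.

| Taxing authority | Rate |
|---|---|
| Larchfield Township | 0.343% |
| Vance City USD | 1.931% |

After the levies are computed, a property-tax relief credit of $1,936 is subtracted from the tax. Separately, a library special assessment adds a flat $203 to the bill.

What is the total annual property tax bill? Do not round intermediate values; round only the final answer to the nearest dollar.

$15,511

Assessed value = $1,815,616 × 0.481 = $873,311.296
Taxable value = $873,311.296 − $115,000 = $758,311.296
Larchfield Township: $758,311.296 × 0.00343 = $2,601.00774528
Vance City USD: $758,311.296 × 0.01931 = $14,642.99112576
Levies subtotal = $17,243.99887104
After credit = $17,243.99887104 − $1,936 = $15,307.99887104
Total = $15,307.99887104 + $203 = $15,510.99887104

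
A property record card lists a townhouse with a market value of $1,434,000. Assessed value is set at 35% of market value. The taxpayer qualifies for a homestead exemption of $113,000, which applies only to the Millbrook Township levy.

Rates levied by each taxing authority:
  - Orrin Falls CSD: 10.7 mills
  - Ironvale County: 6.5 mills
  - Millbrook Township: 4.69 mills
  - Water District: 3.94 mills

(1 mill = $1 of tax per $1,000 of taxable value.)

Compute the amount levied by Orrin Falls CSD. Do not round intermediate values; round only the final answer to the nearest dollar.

Assessed value = $1,434,000 × 0.35 = $501,900
Orrin Falls CSD taxable value = $501,900 (exemption does not apply)
Orrin Falls CSD levy = $501,900 × 0.0107 = $5,370.33

$5,370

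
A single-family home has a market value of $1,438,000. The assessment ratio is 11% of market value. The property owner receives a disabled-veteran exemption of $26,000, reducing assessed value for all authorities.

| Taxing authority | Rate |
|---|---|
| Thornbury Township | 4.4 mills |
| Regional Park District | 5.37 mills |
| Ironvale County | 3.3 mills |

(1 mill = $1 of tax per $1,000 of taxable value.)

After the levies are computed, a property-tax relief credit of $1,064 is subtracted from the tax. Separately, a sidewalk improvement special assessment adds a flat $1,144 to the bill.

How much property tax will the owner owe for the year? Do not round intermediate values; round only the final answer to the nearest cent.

$1,807.59

Assessed value = $1,438,000 × 0.11 = $158,180
Taxable value = $158,180 − $26,000 = $132,180
Thornbury Township: $132,180 × 0.0044 = $581.592
Regional Park District: $132,180 × 0.00537 = $709.8066
Ironvale County: $132,180 × 0.0033 = $436.194
Levies subtotal = $1,727.5926
After credit = $1,727.5926 − $1,064 = $663.5926
Total = $663.5926 + $1,144 = $1,807.5926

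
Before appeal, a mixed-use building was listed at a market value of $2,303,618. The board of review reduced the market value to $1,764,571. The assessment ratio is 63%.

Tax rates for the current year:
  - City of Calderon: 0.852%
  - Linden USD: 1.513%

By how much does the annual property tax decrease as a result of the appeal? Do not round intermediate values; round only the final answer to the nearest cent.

$8,031.53

Old assessed value = $2,303,618 × 0.63 = $1,451,279.34
New assessed value = $1,764,571 × 0.63 = $1,111,679.73
Combined rate = 0.00852 + 0.01513 = 0.02365
Old tax = $1,451,279.34 × 0.02365 = $34,322.756391
New tax = $1,111,679.73 × 0.02365 = $26,291.2256145
Reduction = $34,322.756391 − $26,291.2256145 = $8,031.5307765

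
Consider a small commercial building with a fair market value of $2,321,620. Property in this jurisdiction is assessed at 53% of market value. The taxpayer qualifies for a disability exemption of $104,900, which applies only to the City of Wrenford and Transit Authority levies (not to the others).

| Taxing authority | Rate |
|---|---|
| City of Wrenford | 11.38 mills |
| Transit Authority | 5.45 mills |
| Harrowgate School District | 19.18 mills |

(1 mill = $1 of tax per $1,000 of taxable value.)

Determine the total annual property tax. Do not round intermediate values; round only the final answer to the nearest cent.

$42,543.35

Assessed value = $2,321,620 × 0.53 = $1,230,458.6
City of Wrenford: ($1,230,458.6 − $104,900) × 0.01138 = $1,125,558.6 × 0.01138 = $12,808.856868
Transit Authority: ($1,230,458.6 − $104,900) × 0.00545 = $1,125,558.6 × 0.00545 = $6,134.29437
Harrowgate School District: $1,230,458.6 × 0.01918 = $23,600.195948
Total = $42,543.347186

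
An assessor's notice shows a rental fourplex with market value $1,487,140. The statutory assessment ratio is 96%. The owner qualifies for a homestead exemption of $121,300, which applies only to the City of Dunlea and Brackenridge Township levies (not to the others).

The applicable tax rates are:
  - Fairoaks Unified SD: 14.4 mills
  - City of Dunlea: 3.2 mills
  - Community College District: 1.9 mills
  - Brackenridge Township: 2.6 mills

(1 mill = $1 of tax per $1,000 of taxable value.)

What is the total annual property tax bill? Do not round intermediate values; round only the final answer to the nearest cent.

$30,847.62

Assessed value = $1,487,140 × 0.96 = $1,427,654.4
Fairoaks Unified SD: $1,427,654.4 × 0.0144 = $20,558.22336
City of Dunlea: ($1,427,654.4 − $121,300) × 0.0032 = $1,306,354.4 × 0.0032 = $4,180.33408
Community College District: $1,427,654.4 × 0.0019 = $2,712.54336
Brackenridge Township: ($1,427,654.4 − $121,300) × 0.0026 = $1,306,354.4 × 0.0026 = $3,396.52144
Total = $30,847.62224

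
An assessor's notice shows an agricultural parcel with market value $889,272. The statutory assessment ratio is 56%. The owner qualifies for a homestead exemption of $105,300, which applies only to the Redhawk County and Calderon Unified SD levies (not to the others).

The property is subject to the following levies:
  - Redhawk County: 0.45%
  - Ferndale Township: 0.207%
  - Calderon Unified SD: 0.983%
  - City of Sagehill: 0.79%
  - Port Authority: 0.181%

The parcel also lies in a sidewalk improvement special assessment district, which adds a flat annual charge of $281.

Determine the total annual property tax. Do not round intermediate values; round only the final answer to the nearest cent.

Assessed value = $889,272 × 0.56 = $497,992.32
Redhawk County: ($497,992.32 − $105,300) × 0.0045 = $392,692.32 × 0.0045 = $1,767.11544
Ferndale Township: $497,992.32 × 0.00207 = $1,030.8441024
Calderon Unified SD: ($497,992.32 − $105,300) × 0.00983 = $392,692.32 × 0.00983 = $3,860.1655056
City of Sagehill: $497,992.32 × 0.0079 = $3,934.139328
Port Authority: $497,992.32 × 0.00181 = $901.3660992
Levies subtotal = $11,493.6304752
Total = $11,493.6304752 + $281 = $11,774.6304752

$11,774.63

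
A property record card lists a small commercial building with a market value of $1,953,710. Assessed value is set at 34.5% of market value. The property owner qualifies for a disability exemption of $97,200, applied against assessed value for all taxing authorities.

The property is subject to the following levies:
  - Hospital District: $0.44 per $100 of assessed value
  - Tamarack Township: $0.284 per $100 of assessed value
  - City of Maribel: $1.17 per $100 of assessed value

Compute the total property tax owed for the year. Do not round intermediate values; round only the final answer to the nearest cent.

$10,925.16

Assessed value = $1,953,710 × 0.345 = $674,029.95
Taxable value = $674,029.95 − $97,200 = $576,829.95
Hospital District: $576,829.95 × 0.0044 = $2,538.05178
Tamarack Township: $576,829.95 × 0.00284 = $1,638.197058
City of Maribel: $576,829.95 × 0.0117 = $6,748.910415
Total = $2,538.05178 + $1,638.197058 + $6,748.910415 = $10,925.159253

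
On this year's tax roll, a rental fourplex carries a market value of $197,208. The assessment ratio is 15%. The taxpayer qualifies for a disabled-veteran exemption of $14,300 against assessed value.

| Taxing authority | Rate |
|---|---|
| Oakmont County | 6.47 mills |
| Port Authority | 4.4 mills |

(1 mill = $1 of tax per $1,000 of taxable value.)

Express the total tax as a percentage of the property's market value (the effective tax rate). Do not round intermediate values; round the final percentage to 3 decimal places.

0.084%

Assessed value = $197,208 × 0.15 = $29,581.2
Taxable value = $29,581.2 − $14,300 = $15,281.2
Oakmont County: $15,281.2 × 0.00647 = $98.869364
Port Authority: $15,281.2 × 0.0044 = $67.23728
Total tax = $166.106644
Effective rate = $166.106644 ÷ $197,208 = 0.084% of market value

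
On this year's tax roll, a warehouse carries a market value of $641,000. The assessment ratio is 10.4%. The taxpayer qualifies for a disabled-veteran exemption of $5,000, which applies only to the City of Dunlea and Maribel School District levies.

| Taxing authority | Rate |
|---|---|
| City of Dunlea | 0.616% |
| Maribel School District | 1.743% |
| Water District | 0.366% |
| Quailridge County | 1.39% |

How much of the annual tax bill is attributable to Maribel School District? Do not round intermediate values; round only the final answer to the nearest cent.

$1,074.80

Assessed value = $641,000 × 0.104 = $66,664
Maribel School District taxable value = $66,664 − $5,000 = $61,664
Maribel School District levy = $61,664 × 0.01743 = $1,074.80352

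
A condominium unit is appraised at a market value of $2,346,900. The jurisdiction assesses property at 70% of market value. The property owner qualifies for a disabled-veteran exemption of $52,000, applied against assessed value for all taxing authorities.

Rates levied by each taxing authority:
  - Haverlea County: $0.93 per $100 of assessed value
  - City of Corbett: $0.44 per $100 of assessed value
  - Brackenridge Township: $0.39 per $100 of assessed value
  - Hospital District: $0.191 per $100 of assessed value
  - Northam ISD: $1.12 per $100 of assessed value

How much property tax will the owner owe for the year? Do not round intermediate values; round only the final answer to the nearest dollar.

$48,854

Assessed value = $2,346,900 × 0.7 = $1,642,830
Taxable value = $1,642,830 − $52,000 = $1,590,830
Haverlea County: $1,590,830 × 0.0093 = $14,794.719
City of Corbett: $1,590,830 × 0.0044 = $6,999.652
Brackenridge Township: $1,590,830 × 0.0039 = $6,204.237
Hospital District: $1,590,830 × 0.00191 = $3,038.4853
Northam ISD: $1,590,830 × 0.0112 = $17,817.296
Total = $14,794.719 + $6,999.652 + $6,204.237 + $3,038.4853 + $17,817.296 = $48,854.3893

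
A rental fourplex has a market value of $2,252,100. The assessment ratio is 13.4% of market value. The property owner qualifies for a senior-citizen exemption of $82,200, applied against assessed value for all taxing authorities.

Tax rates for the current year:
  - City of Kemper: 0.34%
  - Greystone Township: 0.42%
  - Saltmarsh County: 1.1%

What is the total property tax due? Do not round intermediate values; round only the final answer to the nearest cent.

Assessed value = $2,252,100 × 0.134 = $301,781.4
Taxable value = $301,781.4 − $82,200 = $219,581.4
City of Kemper: $219,581.4 × 0.0034 = $746.57676
Greystone Township: $219,581.4 × 0.0042 = $922.24188
Saltmarsh County: $219,581.4 × 0.011 = $2,415.3954
Total = $746.57676 + $922.24188 + $2,415.3954 = $4,084.21404

$4,084.21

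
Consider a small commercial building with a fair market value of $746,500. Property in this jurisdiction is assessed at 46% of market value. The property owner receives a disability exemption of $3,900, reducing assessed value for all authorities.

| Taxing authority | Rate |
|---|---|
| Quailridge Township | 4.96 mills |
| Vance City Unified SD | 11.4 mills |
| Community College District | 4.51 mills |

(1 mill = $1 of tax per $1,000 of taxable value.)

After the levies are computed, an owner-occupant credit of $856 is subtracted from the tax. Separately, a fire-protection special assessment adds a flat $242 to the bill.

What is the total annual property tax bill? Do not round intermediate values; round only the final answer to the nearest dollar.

$6,471

Assessed value = $746,500 × 0.46 = $343,390
Taxable value = $343,390 − $3,900 = $339,490
Quailridge Township: $339,490 × 0.00496 = $1,683.8704
Vance City Unified SD: $339,490 × 0.0114 = $3,870.186
Community College District: $339,490 × 0.00451 = $1,531.0999
Levies subtotal = $7,085.1563
After credit = $7,085.1563 − $856 = $6,229.1563
Total = $6,229.1563 + $242 = $6,471.1563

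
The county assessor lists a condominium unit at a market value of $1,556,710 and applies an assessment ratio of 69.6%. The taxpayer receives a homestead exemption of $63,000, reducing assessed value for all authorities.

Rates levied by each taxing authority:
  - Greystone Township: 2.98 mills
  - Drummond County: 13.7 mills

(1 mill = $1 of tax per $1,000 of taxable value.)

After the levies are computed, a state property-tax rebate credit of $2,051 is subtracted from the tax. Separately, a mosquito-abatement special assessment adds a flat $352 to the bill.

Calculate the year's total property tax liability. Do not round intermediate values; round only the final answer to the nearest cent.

$15,322.44

Assessed value = $1,556,710 × 0.696 = $1,083,470.16
Taxable value = $1,083,470.16 − $63,000 = $1,020,470.16
Greystone Township: $1,020,470.16 × 0.00298 = $3,041.0010768
Drummond County: $1,020,470.16 × 0.0137 = $13,980.441192
Levies subtotal = $17,021.4422688
After credit = $17,021.4422688 − $2,051 = $14,970.4422688
Total = $14,970.4422688 + $352 = $15,322.4422688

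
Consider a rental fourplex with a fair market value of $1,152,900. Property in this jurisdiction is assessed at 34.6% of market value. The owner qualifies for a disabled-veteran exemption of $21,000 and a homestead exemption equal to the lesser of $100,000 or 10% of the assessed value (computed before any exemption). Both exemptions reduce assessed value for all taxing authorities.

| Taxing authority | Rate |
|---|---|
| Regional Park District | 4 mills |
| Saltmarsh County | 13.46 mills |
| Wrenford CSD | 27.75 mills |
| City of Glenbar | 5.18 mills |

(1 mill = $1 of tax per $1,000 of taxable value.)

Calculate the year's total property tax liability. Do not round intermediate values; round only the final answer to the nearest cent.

Assessed value = $1,152,900 × 0.346 = $398,903.4
Homestead exemption = min($100,000, 10% × $398,903.4) = min($100,000, $39,890.34) = $39,890.34 (percentage binds)
Taxable value = $398,903.4 − $21,000 − $39,890.34 = $338,013.06
Regional Park District: $338,013.06 × 0.004 = $1,352.05224
Saltmarsh County: $338,013.06 × 0.01346 = $4,549.6557876
Wrenford CSD: $338,013.06 × 0.02775 = $9,379.862415
City of Glenbar: $338,013.06 × 0.00518 = $1,750.9076508
Total = $17,032.4780934

$17,032.48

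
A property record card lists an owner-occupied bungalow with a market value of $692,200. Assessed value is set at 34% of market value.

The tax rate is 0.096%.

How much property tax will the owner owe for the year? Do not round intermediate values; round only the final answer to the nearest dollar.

Assessed value = $692,200 × 0.34 = $235,348
Tax = $235,348 × 0.00096 = $225.93408

$226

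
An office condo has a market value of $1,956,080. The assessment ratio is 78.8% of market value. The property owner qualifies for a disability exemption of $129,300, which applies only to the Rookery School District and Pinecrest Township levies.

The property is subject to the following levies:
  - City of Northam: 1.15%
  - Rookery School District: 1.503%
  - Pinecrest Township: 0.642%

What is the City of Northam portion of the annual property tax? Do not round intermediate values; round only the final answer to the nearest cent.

$17,726.00

Assessed value = $1,956,080 × 0.788 = $1,541,391.04
City of Northam taxable value = $1,541,391.04 (exemption does not apply)
City of Northam levy = $1,541,391.04 × 0.0115 = $17,725.99696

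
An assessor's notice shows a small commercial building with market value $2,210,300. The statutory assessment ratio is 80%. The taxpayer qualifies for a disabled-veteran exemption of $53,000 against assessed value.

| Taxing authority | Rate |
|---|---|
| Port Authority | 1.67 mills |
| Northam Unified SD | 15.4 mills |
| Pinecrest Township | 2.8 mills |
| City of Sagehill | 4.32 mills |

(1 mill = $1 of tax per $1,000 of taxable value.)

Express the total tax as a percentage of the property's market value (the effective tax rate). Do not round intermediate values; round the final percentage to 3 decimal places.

1.877%

Assessed value = $2,210,300 × 0.8 = $1,768,240
Taxable value = $1,768,240 − $53,000 = $1,715,240
Port Authority: $1,715,240 × 0.00167 = $2,864.4508
Northam Unified SD: $1,715,240 × 0.0154 = $26,414.696
Pinecrest Township: $1,715,240 × 0.0028 = $4,802.672
City of Sagehill: $1,715,240 × 0.00432 = $7,409.8368
Total tax = $41,491.6556
Effective rate = $41,491.6556 ÷ $2,210,300 = 1.877% of market value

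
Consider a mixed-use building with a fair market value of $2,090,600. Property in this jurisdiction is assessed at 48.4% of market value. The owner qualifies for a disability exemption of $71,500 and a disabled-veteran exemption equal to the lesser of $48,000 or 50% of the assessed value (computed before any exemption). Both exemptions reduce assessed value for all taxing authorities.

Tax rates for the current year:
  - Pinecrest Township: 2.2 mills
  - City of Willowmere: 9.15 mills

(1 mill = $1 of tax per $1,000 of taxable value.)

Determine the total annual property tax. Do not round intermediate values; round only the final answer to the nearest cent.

$10,128.18

Assessed value = $2,090,600 × 0.484 = $1,011,850.4
Disabled-veteran exemption = min($48,000, 50% × $1,011,850.4) = min($48,000, $505,925.2) = $48,000 (dollar cap binds)
Taxable value = $1,011,850.4 − $71,500 − $48,000 = $892,350.4
Pinecrest Township: $892,350.4 × 0.0022 = $1,963.17088
City of Willowmere: $892,350.4 × 0.00915 = $8,165.00616
Total = $10,128.17704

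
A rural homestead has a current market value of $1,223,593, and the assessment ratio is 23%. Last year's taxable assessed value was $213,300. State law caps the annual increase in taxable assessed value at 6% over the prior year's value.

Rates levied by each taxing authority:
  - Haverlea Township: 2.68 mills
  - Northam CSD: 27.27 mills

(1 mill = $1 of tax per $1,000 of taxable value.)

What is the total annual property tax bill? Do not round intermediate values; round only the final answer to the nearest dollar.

Uncapped assessed value = $1,223,593 × 0.23 = $281,426.39
Cap limit = $213,300 × 1.06 = $226,098
Taxable assessed value = min($281,426.39, $226,098) = $226,098 (cap binds)
Haverlea Township: $226,098 × 0.00268 = $605.94264
Northam CSD: $226,098 × 0.02727 = $6,165.69246
Total = $6,771.6351

$6,772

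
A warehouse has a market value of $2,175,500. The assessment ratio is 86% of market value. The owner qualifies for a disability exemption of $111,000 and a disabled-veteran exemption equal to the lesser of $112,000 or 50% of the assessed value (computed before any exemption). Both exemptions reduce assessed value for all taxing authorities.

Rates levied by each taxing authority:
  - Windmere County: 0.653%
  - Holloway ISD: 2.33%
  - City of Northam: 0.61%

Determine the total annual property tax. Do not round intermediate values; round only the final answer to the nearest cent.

$59,210.12

Assessed value = $2,175,500 × 0.86 = $1,870,930
Disabled-veteran exemption = min($112,000, 50% × $1,870,930) = min($112,000, $935,465) = $112,000 (dollar cap binds)
Taxable value = $1,870,930 − $111,000 − $112,000 = $1,647,930
Windmere County: $1,647,930 × 0.00653 = $10,760.9829
Holloway ISD: $1,647,930 × 0.0233 = $38,396.769
City of Northam: $1,647,930 × 0.0061 = $10,052.373
Total = $59,210.1249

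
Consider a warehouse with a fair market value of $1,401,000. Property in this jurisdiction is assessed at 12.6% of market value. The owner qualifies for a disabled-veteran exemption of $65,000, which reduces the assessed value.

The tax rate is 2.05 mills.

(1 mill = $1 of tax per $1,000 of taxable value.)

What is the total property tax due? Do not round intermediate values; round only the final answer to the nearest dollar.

Assessed value = $1,401,000 × 0.126 = $176,526
Taxable value = $176,526 − $65,000 = $111,526
Tax = $111,526 × 0.00205 = $228.6283

$229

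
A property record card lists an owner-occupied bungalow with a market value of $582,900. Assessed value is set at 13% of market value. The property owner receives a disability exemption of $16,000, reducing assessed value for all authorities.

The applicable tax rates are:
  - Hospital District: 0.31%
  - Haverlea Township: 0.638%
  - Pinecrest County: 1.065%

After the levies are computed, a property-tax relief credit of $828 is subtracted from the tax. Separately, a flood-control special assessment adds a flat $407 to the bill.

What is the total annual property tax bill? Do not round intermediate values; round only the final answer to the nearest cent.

$782.31

Assessed value = $582,900 × 0.13 = $75,777
Taxable value = $75,777 − $16,000 = $59,777
Hospital District: $59,777 × 0.0031 = $185.3087
Haverlea Township: $59,777 × 0.00638 = $381.37726
Pinecrest County: $59,777 × 0.01065 = $636.62505
Levies subtotal = $1,203.31101
After credit = $1,203.31101 − $828 = $375.31101
Total = $375.31101 + $407 = $782.31101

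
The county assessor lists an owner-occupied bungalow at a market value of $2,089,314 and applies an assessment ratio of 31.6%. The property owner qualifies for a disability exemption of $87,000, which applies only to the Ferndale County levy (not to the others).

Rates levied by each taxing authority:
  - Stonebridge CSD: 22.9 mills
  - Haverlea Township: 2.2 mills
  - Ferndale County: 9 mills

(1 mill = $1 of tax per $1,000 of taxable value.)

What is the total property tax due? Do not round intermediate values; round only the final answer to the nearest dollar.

$21,731

Assessed value = $2,089,314 × 0.316 = $660,223.224
Stonebridge CSD: $660,223.224 × 0.0229 = $15,119.1118296
Haverlea Township: $660,223.224 × 0.0022 = $1,452.4910928
Ferndale County: ($660,223.224 − $87,000) × 0.009 = $573,223.224 × 0.009 = $5,159.009016
Total = $21,730.6119384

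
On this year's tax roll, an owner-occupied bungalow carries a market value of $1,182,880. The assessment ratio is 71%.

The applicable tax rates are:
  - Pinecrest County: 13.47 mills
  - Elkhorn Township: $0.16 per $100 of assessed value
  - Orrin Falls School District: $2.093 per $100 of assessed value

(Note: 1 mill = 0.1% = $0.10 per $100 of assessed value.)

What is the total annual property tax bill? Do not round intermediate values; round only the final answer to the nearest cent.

$30,234.41

Assessed value = $1,182,880 × 0.71 = $839,844.8
Pinecrest County: $839,844.8 × 0.01347 = $11,312.709456
Elkhorn Township: $839,844.8 × 0.0016 = $1,343.75168
Orrin Falls School District: $839,844.8 × 0.02093 = $17,577.951664
Total = $30,234.4128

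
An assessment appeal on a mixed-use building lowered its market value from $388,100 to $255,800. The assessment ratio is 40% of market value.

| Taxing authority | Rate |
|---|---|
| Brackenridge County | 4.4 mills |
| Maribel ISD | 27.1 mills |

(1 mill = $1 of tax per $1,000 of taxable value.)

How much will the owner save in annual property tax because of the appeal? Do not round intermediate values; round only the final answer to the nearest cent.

Old assessed value = $388,100 × 0.4 = $155,240
New assessed value = $255,800 × 0.4 = $102,320
Combined rate = 0.0044 + 0.0271 = 0.0315
Old tax = $155,240 × 0.0315 = $4,890.06
New tax = $102,320 × 0.0315 = $3,223.08
Reduction = $4,890.06 − $3,223.08 = $1,666.98

$1,666.98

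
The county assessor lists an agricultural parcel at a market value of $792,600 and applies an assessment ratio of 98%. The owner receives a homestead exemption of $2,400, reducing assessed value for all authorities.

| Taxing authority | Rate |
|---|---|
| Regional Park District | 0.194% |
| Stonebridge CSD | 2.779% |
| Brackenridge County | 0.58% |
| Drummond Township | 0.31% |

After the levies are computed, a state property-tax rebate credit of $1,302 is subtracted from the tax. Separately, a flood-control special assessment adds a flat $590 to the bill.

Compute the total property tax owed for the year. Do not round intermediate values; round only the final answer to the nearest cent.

$29,201.06

Assessed value = $792,600 × 0.98 = $776,748
Taxable value = $776,748 − $2,400 = $774,348
Regional Park District: $774,348 × 0.00194 = $1,502.23512
Stonebridge CSD: $774,348 × 0.02779 = $21,519.13092
Brackenridge County: $774,348 × 0.0058 = $4,491.2184
Drummond Township: $774,348 × 0.0031 = $2,400.4788
Levies subtotal = $29,913.06324
After credit = $29,913.06324 − $1,302 = $28,611.06324
Total = $28,611.06324 + $590 = $29,201.06324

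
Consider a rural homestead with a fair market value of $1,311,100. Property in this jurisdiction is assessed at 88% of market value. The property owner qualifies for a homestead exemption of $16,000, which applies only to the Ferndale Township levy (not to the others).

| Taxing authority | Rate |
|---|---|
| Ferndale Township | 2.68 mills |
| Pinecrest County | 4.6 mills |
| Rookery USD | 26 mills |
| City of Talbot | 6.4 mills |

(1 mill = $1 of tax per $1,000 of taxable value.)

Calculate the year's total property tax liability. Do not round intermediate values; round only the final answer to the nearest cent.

$45,738.63

Assessed value = $1,311,100 × 0.88 = $1,153,768
Ferndale Township: ($1,153,768 − $16,000) × 0.00268 = $1,137,768 × 0.00268 = $3,049.21824
Pinecrest County: $1,153,768 × 0.0046 = $5,307.3328
Rookery USD: $1,153,768 × 0.026 = $29,997.968
City of Talbot: $1,153,768 × 0.0064 = $7,384.1152
Total = $45,738.63424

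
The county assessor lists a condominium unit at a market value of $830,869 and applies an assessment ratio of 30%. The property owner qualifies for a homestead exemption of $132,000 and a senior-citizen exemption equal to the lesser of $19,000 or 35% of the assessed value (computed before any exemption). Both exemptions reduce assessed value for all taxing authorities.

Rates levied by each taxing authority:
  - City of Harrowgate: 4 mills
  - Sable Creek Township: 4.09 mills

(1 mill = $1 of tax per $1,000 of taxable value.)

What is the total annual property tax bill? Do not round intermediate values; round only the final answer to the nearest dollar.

$795

Assessed value = $830,869 × 0.3 = $249,260.7
Senior-citizen exemption = min($19,000, 35% × $249,260.7) = min($19,000, $87,241.245) = $19,000 (dollar cap binds)
Taxable value = $249,260.7 − $132,000 − $19,000 = $98,260.7
City of Harrowgate: $98,260.7 × 0.004 = $393.0428
Sable Creek Township: $98,260.7 × 0.00409 = $401.886263
Total = $794.929063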